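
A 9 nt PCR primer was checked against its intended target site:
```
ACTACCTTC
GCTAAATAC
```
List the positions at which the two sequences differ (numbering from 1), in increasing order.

1, 5, 6, 8

Scanning 1-based: 1: A/G; 5: C/A; 6: C/A; 8: T/A.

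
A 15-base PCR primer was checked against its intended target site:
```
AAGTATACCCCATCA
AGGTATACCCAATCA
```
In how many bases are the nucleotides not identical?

Mismatches (1-based): base 2: A→G; base 11: C→A.

2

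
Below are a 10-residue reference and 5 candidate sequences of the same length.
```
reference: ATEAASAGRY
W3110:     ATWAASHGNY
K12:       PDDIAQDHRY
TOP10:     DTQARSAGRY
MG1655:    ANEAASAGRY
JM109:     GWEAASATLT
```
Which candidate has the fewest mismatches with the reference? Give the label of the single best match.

MG1655

Hamming distances to reference — W3110: 3; K12: 7; TOP10: 3; MG1655: 1; JM109: 5.
Smallest is MG1655 with 1 mismatch.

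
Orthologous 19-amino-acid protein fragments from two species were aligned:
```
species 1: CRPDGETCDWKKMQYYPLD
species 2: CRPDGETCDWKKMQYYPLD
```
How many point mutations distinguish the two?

No positions differ; the sequences are identical.

0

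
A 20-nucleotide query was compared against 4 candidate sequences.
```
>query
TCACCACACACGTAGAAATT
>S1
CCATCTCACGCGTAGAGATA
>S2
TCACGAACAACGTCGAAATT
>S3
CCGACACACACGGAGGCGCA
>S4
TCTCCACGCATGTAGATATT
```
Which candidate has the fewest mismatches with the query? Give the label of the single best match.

S4

S1 differs at 6 sites; S2 differs at 5 sites; S3 differs at 9 sites; S4 differs at 4 sites. The closest is S4.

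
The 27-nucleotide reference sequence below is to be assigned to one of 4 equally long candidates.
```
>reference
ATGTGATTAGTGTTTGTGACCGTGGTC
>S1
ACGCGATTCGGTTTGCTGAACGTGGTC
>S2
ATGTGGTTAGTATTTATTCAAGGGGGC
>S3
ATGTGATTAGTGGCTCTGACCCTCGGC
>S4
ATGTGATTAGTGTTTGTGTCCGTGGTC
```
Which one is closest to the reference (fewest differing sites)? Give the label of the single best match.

Hamming distances to reference — S1: 8; S2: 9; S3: 6; S4: 1.
Smallest is S4 with 1 mismatch.

S4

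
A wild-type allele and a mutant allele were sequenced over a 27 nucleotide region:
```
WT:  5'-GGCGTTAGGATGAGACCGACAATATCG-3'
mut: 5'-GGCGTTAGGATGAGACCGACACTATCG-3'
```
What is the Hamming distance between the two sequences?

1

Comparing position by position, 1 position differs: 22 (A/C).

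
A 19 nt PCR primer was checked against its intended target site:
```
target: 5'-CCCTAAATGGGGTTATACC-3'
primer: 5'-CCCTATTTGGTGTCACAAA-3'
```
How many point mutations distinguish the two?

Mismatches (1-based): site 6: A→T; site 7: A→T; site 11: G→T; site 14: T→C; site 16: T→C; site 18: C→A; site 19: C→A.

7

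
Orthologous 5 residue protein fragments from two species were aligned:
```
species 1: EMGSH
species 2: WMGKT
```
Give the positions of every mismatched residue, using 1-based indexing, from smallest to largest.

1, 4, 5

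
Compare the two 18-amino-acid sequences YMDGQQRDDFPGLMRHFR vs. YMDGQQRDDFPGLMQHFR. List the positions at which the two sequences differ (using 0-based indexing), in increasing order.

Differences at position 14 (R→Q).

14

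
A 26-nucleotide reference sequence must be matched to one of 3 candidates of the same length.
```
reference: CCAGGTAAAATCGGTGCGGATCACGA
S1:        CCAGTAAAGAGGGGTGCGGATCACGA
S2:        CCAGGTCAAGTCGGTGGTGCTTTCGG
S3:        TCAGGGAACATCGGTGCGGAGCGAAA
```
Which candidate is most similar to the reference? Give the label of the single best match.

S1

S1 differs at 5 positions; S2 differs at 8 positions; S3 differs at 7 positions. The closest is S1.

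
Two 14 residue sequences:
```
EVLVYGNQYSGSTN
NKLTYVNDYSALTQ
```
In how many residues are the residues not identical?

8

Comparing position by position, 8 residues differ: 1 (E/N), 2 (V/K), 4 (V/T), 6 (G/V), 8 (Q/D), 11 (G/A), 12 (S/L), 14 (N/Q).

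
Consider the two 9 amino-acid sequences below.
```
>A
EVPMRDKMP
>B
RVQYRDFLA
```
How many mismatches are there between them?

Mismatches (1-based): position 1: E→R; position 3: P→Q; position 4: M→Y; position 7: K→F; position 8: M→L; position 9: P→A.

6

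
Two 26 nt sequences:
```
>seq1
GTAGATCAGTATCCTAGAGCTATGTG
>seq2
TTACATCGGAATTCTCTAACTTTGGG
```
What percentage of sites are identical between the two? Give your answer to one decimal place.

61.5%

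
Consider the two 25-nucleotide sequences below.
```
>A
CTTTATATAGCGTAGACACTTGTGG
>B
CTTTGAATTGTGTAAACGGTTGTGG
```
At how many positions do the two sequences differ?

7

Comparing position by position, 7 positions differ: 5 (A/G), 6 (T/A), 9 (A/T), 11 (C/T), 15 (G/A), 18 (A/G), 19 (C/G).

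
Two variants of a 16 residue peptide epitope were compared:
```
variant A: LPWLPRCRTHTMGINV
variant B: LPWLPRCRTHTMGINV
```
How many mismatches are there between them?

0

The two sequences are identical at every position.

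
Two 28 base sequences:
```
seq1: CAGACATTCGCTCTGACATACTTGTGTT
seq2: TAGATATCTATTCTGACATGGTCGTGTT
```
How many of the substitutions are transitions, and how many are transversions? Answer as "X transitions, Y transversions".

8 transitions, 1 transversion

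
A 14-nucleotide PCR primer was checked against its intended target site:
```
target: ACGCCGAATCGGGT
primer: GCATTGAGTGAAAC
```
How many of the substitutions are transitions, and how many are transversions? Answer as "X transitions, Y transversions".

Mismatches (1-based):
site 1: A→G (purine→purine, transition)
site 3: G→A (purine→purine, transition)
site 4: C→T (pyrimidine→pyrimidine, transition)
site 5: C→T (pyrimidine→pyrimidine, transition)
site 8: A→G (purine→purine, transition)
site 10: C→G (pyrimidine→purine, transversion)
site 11: G→A (purine→purine, transition)
site 12: G→A (purine→purine, transition)
site 13: G→A (purine→purine, transition)
site 14: T→C (pyrimidine→pyrimidine, transition)

9 transitions, 1 transversion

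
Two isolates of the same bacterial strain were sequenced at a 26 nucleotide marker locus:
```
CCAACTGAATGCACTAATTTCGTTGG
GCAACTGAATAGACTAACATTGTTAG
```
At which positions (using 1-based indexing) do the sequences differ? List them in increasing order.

1, 11, 12, 18, 19, 21, 25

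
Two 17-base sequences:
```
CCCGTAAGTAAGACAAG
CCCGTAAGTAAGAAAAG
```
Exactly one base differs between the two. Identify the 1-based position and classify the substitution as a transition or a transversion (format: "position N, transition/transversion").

The sequences differ only at position 14: C→A (pyrimidine→purine), a transversion.

position 14, transversion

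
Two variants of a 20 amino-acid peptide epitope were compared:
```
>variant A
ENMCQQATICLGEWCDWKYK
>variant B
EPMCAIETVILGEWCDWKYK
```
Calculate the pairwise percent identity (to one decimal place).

70.0%

6 positions differ (2, 5, 6, 7, 9, 10), so 14 of 20 match: 14/20 = 70%.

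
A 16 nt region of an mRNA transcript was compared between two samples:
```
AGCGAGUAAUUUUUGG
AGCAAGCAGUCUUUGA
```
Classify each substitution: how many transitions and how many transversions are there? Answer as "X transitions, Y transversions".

Mismatches (1-based):
position 4: G→A (purine→purine, transition)
position 7: U→C (pyrimidine→pyrimidine, transition)
position 9: A→G (purine→purine, transition)
position 11: U→C (pyrimidine→pyrimidine, transition)
position 16: G→A (purine→purine, transition)

5 transitions, 0 transversions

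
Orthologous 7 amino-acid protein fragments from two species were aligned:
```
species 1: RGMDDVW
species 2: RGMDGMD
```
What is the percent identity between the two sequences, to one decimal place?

57.1%

Mismatches at positions 5, 6, 7 (1-based): 3 of 7.
Identical positions: 4/7 = 57.14% → 57.1%.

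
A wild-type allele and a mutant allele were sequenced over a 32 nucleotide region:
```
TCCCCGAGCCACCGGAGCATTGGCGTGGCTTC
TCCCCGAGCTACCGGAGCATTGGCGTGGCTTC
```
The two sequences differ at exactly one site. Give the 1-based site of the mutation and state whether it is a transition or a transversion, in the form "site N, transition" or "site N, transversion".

Site 10 changes C→T. C is a pyrimidine and T is a pyrimidine, so this is a transition.

site 10, transition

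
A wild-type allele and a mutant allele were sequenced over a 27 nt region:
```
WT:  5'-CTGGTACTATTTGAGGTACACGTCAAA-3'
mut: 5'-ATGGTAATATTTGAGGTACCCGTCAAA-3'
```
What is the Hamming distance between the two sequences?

3

The sequences differ at bases 1, 7, 20 (1-based) — 3 in total.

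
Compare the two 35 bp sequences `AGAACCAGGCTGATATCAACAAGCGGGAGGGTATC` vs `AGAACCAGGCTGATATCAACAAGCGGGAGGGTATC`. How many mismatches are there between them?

The two sequences are identical at every position.

0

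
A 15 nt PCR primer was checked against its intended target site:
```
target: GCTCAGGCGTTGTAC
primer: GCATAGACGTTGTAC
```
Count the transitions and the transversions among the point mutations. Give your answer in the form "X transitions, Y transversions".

Transitions (purine↔purine or pyrimidine↔pyrimidine): 4 C→T, 7 G→A.
Transversions (purine↔pyrimidine): 3 T→A.

2 transitions, 1 transversion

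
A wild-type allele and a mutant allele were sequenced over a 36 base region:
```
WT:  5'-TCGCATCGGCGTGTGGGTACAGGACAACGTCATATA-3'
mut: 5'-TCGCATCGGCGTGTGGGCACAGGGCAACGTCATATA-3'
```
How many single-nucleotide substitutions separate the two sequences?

2

The sequences differ at bases 18, 24 (1-based) — 2 in total.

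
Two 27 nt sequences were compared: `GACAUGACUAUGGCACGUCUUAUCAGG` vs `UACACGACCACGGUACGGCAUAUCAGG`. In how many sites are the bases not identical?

7

Comparing position by position, 7 sites differ: 1 (G/U), 5 (U/C), 9 (U/C), 11 (U/C), 14 (C/U), 18 (U/G), 20 (U/A).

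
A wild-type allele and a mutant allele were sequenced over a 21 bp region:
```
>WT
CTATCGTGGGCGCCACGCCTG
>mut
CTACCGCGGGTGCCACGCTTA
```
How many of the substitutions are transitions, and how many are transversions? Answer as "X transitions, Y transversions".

5 transitions, 0 transversions

Mismatches (1-based):
position 4: T→C (pyrimidine→pyrimidine, transition)
position 7: T→C (pyrimidine→pyrimidine, transition)
position 11: C→T (pyrimidine→pyrimidine, transition)
position 19: C→T (pyrimidine→pyrimidine, transition)
position 21: G→A (purine→purine, transition)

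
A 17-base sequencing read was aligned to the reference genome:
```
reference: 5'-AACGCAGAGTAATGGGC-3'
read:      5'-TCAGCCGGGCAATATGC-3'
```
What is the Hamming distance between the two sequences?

8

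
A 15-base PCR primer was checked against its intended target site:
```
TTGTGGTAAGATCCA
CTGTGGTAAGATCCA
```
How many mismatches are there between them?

Comparing position by position, 1 base differs: 1 (T/C).

1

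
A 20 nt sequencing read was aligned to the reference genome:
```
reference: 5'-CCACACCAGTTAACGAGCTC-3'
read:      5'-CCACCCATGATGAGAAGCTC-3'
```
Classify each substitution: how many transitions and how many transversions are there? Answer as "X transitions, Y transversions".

Mismatches (1-based):
base 5: A→C (purine→pyrimidine, transversion)
base 7: C→A (pyrimidine→purine, transversion)
base 8: A→T (purine→pyrimidine, transversion)
base 10: T→A (pyrimidine→purine, transversion)
base 12: A→G (purine→purine, transition)
base 14: C→G (pyrimidine→purine, transversion)
base 15: G→A (purine→purine, transition)

2 transitions, 5 transversions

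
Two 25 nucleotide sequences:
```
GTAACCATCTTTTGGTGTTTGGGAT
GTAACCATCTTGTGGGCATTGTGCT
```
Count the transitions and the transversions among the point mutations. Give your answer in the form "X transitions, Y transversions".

Transitions (purine↔purine or pyrimidine↔pyrimidine): none.
Transversions (purine↔pyrimidine): 12 T→G, 16 T→G, 17 G→C, 18 T→A, 22 G→T, 24 A→C.

0 transitions, 6 transversions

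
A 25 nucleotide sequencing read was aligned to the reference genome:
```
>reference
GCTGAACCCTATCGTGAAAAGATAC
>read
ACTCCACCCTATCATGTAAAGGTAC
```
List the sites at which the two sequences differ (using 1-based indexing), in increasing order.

1, 4, 5, 14, 17, 22

Scanning 1-based: 1: G/A; 4: G/C; 5: A/C; 14: G/A; 17: A/T; 22: A/G.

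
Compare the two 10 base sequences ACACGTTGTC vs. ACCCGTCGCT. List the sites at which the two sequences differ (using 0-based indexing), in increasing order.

Differences at site 2 (A→C), site 6 (T→C), site 8 (T→C), site 9 (C→T).

2, 6, 8, 9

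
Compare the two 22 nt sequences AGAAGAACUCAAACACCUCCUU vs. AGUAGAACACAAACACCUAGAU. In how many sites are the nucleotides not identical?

5

Mismatches (1-based): site 3: A→U; site 9: U→A; site 19: C→A; site 20: C→G; site 21: U→A.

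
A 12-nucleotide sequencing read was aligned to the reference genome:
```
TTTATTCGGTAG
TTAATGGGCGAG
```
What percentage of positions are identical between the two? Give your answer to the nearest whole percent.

58%

Mismatches at positions 3, 6, 7, 9, 10 (1-based): 5 of 12.
Identical positions: 7/12 = 58.33% → 58%.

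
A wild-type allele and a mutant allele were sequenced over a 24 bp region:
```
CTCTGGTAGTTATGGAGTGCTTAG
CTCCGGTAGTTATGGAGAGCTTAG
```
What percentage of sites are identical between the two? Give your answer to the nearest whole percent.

92%

2 positions differ (4, 18), so 22 of 24 match: 22/24 = 91.67%.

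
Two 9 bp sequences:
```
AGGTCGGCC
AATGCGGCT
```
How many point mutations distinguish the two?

4

Comparing position by position, 4 positions differ: 2 (G/A), 3 (G/T), 4 (T/G), 9 (C/T).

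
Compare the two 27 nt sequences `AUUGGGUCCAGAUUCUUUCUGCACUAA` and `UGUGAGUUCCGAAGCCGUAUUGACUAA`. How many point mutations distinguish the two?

12

The sequences differ at positions 1, 2, 5, 8, 10, 13, 14, 16, 17, 19, 21, 22 (1-based) — 12 in total.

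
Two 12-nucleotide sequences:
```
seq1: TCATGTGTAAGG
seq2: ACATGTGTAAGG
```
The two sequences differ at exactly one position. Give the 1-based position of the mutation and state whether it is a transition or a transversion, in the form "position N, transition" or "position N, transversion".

Position 1 changes T→A. T is a pyrimidine and A is a purine, so this is a transversion.

position 1, transversion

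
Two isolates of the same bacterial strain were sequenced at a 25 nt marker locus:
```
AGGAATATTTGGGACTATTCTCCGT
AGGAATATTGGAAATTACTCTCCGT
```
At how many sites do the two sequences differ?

5

Mismatches (1-based): site 10: T→G; site 12: G→A; site 13: G→A; site 15: C→T; site 18: T→C.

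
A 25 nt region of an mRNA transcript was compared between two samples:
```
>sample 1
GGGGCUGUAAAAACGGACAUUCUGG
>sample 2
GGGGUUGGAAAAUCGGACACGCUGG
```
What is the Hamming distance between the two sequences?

Comparing position by position, 5 sites differ: 5 (C/U), 8 (U/G), 13 (A/U), 20 (U/C), 21 (U/G).

5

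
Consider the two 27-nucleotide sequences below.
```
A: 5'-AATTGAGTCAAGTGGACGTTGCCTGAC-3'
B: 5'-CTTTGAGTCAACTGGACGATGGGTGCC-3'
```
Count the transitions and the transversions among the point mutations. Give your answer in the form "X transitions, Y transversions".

Mismatches (1-based):
site 1: A→C (purine→pyrimidine, transversion)
site 2: A→T (purine→pyrimidine, transversion)
site 12: G→C (purine→pyrimidine, transversion)
site 19: T→A (pyrimidine→purine, transversion)
site 22: C→G (pyrimidine→purine, transversion)
site 23: C→G (pyrimidine→purine, transversion)
site 26: A→C (purine→pyrimidine, transversion)

0 transitions, 7 transversions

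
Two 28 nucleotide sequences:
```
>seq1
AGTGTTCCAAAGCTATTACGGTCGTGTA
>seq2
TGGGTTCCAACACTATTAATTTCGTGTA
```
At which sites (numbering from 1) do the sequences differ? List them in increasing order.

1, 3, 11, 12, 19, 20, 21

Differences at site 1 (A→T), site 3 (T→G), site 11 (A→C), site 12 (G→A), site 19 (C→A), site 20 (G→T), site 21 (G→T).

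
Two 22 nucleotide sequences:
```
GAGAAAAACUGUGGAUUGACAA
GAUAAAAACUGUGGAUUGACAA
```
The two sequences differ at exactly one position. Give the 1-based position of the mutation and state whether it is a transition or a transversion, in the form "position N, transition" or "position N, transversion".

The sequences differ only at position 3: G→U (purine→pyrimidine), a transversion.

position 3, transversion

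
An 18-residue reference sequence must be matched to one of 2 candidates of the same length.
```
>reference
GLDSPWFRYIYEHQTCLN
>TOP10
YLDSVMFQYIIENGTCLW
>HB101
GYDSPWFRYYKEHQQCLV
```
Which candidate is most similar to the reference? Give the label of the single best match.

HB101

Hamming distances to reference — TOP10: 8; HB101: 5.
Smallest is HB101 with 5 mismatches.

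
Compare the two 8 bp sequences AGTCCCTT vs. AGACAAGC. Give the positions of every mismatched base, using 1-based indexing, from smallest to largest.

3, 5, 6, 7, 8

Scanning 1-based: 3: T/A; 5: C/A; 6: C/A; 7: T/G; 8: T/C.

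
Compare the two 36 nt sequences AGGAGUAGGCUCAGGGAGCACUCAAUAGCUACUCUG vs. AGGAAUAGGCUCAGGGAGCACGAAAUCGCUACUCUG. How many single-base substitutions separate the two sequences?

The sequences differ at positions 5, 22, 23, 27 (1-based) — 4 in total.

4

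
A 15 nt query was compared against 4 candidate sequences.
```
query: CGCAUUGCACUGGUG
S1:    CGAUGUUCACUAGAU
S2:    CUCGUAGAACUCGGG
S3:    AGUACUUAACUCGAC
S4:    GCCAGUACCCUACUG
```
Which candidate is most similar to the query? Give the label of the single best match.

S2

S1 differs at 7 bases; S2 differs at 6 bases; S3 differs at 8 bases; S4 differs at 7 bases. The closest is S2.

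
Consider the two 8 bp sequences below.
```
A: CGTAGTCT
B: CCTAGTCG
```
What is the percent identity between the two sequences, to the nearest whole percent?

75%

2 positions differ (2, 8), so 6 of 8 match: 6/8 = 75%.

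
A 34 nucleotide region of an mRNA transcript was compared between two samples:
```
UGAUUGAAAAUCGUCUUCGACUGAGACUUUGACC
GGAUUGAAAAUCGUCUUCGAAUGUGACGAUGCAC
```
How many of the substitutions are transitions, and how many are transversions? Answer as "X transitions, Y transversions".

0 transitions, 7 transversions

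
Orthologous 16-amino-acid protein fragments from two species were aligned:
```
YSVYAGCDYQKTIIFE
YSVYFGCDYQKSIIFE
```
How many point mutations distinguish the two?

2

The sequences differ at residues 5, 12 (1-based) — 2 in total.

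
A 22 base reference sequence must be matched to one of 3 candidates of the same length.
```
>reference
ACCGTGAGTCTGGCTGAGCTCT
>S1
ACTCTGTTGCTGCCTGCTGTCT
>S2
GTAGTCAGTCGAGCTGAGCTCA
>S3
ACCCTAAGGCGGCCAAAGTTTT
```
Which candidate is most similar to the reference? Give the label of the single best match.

Hamming distances to reference — S1: 9; S2: 7; S3: 9.
Smallest is S2 with 7 mismatches.

S2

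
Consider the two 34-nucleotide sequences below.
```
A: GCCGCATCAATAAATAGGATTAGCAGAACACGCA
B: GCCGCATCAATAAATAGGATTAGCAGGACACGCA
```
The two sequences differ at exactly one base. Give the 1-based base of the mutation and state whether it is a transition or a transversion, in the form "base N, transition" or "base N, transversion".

The sequences differ only at base 27: A→G (purine→purine), a transition.

base 27, transition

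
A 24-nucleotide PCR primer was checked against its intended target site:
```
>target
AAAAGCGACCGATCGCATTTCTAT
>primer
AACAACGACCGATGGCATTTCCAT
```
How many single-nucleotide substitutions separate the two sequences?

4

Mismatches (1-based): site 3: A→C; site 5: G→A; site 14: C→G; site 22: T→C.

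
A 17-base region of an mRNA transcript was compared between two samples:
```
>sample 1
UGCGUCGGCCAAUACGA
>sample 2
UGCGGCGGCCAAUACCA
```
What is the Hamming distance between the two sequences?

2

Comparing position by position, 2 positions differ: 5 (U/G), 16 (G/C).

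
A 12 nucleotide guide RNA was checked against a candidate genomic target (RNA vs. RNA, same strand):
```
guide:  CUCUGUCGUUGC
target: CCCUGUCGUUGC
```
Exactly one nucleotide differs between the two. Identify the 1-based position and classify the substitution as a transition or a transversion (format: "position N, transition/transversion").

Position 2 changes U→C. U is a pyrimidine and C is a pyrimidine, so this is a transition.

position 2, transition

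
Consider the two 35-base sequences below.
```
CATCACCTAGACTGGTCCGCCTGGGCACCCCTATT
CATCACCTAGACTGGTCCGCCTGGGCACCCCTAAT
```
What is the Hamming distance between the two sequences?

1

The sequences differ at bases 34 (1-based) — 1 in total.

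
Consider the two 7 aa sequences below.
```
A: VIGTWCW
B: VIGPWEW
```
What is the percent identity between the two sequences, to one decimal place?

71.4%

2 positions differ (4, 6), so 5 of 7 match: 5/7 = 71.43%.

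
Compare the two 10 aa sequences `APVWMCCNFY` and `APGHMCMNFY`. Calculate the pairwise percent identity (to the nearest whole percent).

Mismatches at positions 3, 4, 7 (1-based): 3 of 10.
Identical positions: 7/10 = 70% → 70%.

70%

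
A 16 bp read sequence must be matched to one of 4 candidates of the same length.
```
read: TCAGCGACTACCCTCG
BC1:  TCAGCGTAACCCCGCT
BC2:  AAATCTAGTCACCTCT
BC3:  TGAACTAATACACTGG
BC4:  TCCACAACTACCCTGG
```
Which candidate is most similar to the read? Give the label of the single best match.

BC4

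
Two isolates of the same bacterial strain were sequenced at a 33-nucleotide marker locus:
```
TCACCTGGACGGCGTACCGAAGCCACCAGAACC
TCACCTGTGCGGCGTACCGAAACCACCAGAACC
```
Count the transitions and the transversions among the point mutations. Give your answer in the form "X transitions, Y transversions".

Transitions (purine↔purine or pyrimidine↔pyrimidine): 9 A→G, 22 G→A.
Transversions (purine↔pyrimidine): 8 G→T.

2 transitions, 1 transversion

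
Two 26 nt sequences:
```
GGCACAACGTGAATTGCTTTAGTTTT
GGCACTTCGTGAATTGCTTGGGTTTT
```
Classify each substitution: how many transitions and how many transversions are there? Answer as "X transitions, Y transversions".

1 transition, 3 transversions

Transitions (purine↔purine or pyrimidine↔pyrimidine): 21 A→G.
Transversions (purine↔pyrimidine): 6 A→T, 7 A→T, 20 T→G.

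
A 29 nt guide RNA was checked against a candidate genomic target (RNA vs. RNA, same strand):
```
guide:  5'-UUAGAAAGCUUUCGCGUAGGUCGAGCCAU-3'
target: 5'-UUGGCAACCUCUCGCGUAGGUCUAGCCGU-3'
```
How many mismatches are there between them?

Comparing position by position, 6 sites differ: 3 (A/G), 5 (A/C), 8 (G/C), 11 (U/C), 23 (G/U), 28 (A/G).

6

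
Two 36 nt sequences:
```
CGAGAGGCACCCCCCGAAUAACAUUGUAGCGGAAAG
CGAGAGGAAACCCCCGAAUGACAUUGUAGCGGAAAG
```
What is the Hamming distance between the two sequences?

The sequences differ at positions 8, 10, 20 (1-based) — 3 in total.

3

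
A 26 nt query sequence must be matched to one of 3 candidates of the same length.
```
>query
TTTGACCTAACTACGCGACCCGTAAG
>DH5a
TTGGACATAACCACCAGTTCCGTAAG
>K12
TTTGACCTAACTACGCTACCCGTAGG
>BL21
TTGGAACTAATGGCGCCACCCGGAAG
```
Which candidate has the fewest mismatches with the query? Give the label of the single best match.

DH5a differs at 7 bases; K12 differs at 2 bases; BL21 differs at 7 bases. The closest is K12.

K12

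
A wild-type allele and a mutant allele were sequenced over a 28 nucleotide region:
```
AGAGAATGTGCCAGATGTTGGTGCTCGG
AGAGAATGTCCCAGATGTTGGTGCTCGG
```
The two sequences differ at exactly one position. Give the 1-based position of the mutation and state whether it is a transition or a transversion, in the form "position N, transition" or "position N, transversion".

position 10, transversion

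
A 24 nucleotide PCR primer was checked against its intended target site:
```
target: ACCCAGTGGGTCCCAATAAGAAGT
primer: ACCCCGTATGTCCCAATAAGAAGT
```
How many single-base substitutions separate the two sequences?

Comparing position by position, 3 positions differ: 5 (A/C), 8 (G/A), 9 (G/T).

3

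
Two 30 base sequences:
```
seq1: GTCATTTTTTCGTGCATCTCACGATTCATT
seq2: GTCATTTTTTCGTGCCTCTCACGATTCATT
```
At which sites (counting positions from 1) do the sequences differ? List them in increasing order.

16

Differences at site 16 (A→C).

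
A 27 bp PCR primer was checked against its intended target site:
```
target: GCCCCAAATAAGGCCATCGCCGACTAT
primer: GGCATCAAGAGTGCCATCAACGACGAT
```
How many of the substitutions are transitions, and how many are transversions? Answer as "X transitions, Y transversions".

Mismatches (1-based):
site 2: C→G (pyrimidine→purine, transversion)
site 4: C→A (pyrimidine→purine, transversion)
site 5: C→T (pyrimidine→pyrimidine, transition)
site 6: A→C (purine→pyrimidine, transversion)
site 9: T→G (pyrimidine→purine, transversion)
site 11: A→G (purine→purine, transition)
site 12: G→T (purine→pyrimidine, transversion)
site 19: G→A (purine→purine, transition)
site 20: C→A (pyrimidine→purine, transversion)
site 25: T→G (pyrimidine→purine, transversion)

3 transitions, 7 transversions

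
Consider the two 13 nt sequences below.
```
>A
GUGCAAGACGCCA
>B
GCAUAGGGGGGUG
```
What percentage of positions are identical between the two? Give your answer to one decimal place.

30.8%

Mismatches at positions 2, 3, 4, 6, 8, 9, 11, 12, 13 (1-based): 9 of 13.
Identical positions: 4/13 = 30.77% → 30.8%.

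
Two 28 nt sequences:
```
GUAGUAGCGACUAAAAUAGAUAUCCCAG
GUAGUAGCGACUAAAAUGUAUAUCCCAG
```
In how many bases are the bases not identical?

2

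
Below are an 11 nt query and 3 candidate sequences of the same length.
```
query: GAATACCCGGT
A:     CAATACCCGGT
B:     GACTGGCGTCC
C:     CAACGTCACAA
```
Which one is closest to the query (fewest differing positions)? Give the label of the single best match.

A

Hamming distances to query — A: 1; B: 7; C: 8.
Smallest is A with 1 mismatch.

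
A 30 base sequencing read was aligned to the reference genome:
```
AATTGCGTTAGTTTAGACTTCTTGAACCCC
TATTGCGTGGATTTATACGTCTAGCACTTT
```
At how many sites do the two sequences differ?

11

The sequences differ at sites 1, 9, 10, 11, 16, 19, 23, 25, 28, 29, 30 (1-based) — 11 in total.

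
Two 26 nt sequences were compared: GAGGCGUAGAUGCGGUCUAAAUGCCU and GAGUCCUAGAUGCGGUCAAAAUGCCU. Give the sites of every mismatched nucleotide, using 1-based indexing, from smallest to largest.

Differences at site 4 (G→U), site 6 (G→C), site 18 (U→A).

4, 6, 18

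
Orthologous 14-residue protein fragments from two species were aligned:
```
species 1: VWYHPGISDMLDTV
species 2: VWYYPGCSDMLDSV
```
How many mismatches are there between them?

3

Mismatches (1-based): position 4: H→Y; position 7: I→C; position 13: T→S.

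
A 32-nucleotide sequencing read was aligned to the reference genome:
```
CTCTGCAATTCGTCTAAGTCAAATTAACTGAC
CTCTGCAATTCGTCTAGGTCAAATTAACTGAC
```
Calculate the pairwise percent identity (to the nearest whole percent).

97%

1 position differs (17), so 31 of 32 match: 31/32 = 96.88%.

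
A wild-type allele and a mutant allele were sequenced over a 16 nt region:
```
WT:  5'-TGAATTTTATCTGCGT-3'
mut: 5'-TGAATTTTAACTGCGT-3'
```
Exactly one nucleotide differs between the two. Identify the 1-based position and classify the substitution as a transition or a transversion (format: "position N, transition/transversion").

position 10, transversion

The sequences differ only at position 10: T→A (pyrimidine→purine), a transversion.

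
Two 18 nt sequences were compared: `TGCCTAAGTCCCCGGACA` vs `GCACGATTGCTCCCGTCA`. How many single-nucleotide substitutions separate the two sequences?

10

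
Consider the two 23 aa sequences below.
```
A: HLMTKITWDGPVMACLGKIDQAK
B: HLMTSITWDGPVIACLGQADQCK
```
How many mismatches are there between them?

Mismatches (1-based): position 5: K→S; position 13: M→I; position 18: K→Q; position 19: I→A; position 22: A→C.

5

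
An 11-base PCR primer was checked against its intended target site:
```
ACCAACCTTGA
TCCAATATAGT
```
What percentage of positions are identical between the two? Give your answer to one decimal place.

5 positions differ (1, 6, 7, 9, 11), so 6 of 11 match: 6/11 = 54.55%.

54.5%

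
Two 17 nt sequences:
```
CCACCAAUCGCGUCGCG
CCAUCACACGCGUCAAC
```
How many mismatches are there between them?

Comparing position by position, 6 sites differ: 4 (C/U), 7 (A/C), 8 (U/A), 15 (G/A), 16 (C/A), 17 (G/C).

6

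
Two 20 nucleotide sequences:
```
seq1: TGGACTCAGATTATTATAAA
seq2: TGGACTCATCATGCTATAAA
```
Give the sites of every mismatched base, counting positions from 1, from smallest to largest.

9, 10, 11, 13, 14

Differences at site 9 (G→T), site 10 (A→C), site 11 (T→A), site 13 (A→G), site 14 (T→C).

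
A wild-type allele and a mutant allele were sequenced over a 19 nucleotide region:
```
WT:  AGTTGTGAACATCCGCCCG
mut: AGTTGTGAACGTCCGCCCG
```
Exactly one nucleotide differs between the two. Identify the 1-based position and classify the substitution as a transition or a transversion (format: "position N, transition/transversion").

position 11, transition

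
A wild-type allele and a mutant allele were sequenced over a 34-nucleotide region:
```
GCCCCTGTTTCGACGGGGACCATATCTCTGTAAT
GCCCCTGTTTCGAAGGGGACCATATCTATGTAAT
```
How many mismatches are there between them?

2

Comparing position by position, 2 sites differ: 14 (C/A), 28 (C/A).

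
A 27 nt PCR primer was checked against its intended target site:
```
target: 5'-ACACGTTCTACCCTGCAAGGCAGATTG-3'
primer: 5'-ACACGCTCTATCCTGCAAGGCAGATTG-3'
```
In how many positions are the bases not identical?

2

Comparing position by position, 2 positions differ: 6 (T/C), 11 (C/T).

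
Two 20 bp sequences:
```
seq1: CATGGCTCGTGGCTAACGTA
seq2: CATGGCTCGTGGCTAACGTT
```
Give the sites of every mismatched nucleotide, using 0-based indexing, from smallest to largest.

19

Scanning 0-based: 19: A/T.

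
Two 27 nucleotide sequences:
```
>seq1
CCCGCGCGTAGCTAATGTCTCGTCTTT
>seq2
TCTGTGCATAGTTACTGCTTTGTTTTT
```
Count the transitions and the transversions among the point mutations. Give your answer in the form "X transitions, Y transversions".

Mismatches (1-based):
position 1: C→T (pyrimidine→pyrimidine, transition)
position 3: C→T (pyrimidine→pyrimidine, transition)
position 5: C→T (pyrimidine→pyrimidine, transition)
position 8: G→A (purine→purine, transition)
position 12: C→T (pyrimidine→pyrimidine, transition)
position 15: A→C (purine→pyrimidine, transversion)
position 18: T→C (pyrimidine→pyrimidine, transition)
position 19: C→T (pyrimidine→pyrimidine, transition)
position 21: C→T (pyrimidine→pyrimidine, transition)
position 24: C→T (pyrimidine→pyrimidine, transition)

9 transitions, 1 transversion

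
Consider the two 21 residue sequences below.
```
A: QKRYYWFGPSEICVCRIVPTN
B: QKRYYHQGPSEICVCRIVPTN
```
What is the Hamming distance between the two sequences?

The sequences differ at residues 6, 7 (1-based) — 2 in total.

2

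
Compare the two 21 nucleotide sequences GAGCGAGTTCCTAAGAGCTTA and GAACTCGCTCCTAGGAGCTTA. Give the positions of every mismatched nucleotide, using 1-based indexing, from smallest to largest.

Differences at position 3 (G→A), position 5 (G→T), position 6 (A→C), position 8 (T→C), position 14 (A→G).

3, 5, 6, 8, 14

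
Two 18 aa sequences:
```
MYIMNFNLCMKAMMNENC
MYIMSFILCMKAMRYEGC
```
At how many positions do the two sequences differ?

The sequences differ at positions 5, 7, 14, 15, 17 (1-based) — 5 in total.

5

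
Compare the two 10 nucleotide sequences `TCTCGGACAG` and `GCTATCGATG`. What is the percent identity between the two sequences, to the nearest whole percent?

30%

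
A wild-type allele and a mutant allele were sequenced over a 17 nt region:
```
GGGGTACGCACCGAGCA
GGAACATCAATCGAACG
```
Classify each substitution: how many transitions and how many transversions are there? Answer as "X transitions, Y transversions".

Transitions (purine↔purine or pyrimidine↔pyrimidine): 3 G→A, 4 G→A, 5 T→C, 7 C→T, 11 C→T, 15 G→A, 17 A→G.
Transversions (purine↔pyrimidine): 8 G→C, 9 C→A.

7 transitions, 2 transversions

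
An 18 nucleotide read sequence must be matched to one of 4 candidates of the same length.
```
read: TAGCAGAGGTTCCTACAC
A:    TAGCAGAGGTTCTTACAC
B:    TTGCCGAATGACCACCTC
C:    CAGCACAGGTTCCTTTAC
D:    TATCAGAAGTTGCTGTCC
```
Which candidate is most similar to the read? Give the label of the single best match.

A differs at 1 site; B differs at 9 sites; C differs at 4 sites; D differs at 6 sites. The closest is A.

A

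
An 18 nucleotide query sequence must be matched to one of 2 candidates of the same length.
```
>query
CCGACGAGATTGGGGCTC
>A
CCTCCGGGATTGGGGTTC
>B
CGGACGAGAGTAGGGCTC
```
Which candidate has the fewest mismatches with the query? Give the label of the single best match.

B

Hamming distances to query — A: 4; B: 3.
Smallest is B with 3 mismatches.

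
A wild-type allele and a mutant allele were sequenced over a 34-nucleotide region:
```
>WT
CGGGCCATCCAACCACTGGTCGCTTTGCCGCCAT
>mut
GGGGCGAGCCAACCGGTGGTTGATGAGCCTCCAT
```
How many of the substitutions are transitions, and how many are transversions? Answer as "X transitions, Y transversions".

Mismatches (1-based):
position 1: C→G (pyrimidine→purine, transversion)
position 6: C→G (pyrimidine→purine, transversion)
position 8: T→G (pyrimidine→purine, transversion)
position 15: A→G (purine→purine, transition)
position 16: C→G (pyrimidine→purine, transversion)
position 21: C→T (pyrimidine→pyrimidine, transition)
position 23: C→A (pyrimidine→purine, transversion)
position 25: T→G (pyrimidine→purine, transversion)
position 26: T→A (pyrimidine→purine, transversion)
position 30: G→T (purine→pyrimidine, transversion)

2 transitions, 8 transversions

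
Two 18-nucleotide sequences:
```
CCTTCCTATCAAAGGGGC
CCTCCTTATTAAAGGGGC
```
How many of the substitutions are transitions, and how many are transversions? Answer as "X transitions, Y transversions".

Mismatches (1-based):
position 4: T→C (pyrimidine→pyrimidine, transition)
position 6: C→T (pyrimidine→pyrimidine, transition)
position 10: C→T (pyrimidine→pyrimidine, transition)

3 transitions, 0 transversions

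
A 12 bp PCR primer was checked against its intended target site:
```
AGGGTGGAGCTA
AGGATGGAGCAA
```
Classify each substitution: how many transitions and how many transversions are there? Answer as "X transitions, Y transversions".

Transitions (purine↔purine or pyrimidine↔pyrimidine): 4 G→A.
Transversions (purine↔pyrimidine): 11 T→A.

1 transition, 1 transversion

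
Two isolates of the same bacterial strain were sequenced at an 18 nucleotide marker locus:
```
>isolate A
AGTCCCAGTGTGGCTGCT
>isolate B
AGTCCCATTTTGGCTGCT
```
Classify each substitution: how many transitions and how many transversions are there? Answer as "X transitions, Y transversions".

0 transitions, 2 transversions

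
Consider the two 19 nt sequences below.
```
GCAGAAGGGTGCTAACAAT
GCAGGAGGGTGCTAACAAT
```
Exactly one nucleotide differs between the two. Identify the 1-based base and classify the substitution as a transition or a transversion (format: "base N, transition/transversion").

base 5, transition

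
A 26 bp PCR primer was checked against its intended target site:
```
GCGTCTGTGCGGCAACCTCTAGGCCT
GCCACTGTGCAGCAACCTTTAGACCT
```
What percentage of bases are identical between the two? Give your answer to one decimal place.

80.8%

Mismatches at positions 3, 4, 11, 19, 23 (1-based): 5 of 26.
Identical positions: 21/26 = 80.77% → 80.8%.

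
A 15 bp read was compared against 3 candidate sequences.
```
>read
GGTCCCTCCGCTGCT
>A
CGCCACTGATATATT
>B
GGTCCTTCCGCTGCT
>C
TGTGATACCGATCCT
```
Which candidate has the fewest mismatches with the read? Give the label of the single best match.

B

A differs at 9 positions; B differs at 1 position; C differs at 7 positions. The closest is B.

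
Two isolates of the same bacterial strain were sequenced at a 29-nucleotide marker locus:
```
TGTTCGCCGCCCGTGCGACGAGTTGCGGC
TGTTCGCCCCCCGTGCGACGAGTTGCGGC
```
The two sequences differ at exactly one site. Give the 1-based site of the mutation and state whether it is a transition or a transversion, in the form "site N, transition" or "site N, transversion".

site 9, transversion

The sequences differ only at site 9: G→C (purine→pyrimidine), a transversion.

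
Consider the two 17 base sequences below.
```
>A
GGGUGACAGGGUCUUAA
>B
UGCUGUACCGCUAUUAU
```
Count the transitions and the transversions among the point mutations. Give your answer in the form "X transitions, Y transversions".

0 transitions, 9 transversions

Mismatches (1-based):
site 1: G→U (purine→pyrimidine, transversion)
site 3: G→C (purine→pyrimidine, transversion)
site 6: A→U (purine→pyrimidine, transversion)
site 7: C→A (pyrimidine→purine, transversion)
site 8: A→C (purine→pyrimidine, transversion)
site 9: G→C (purine→pyrimidine, transversion)
site 11: G→C (purine→pyrimidine, transversion)
site 13: C→A (pyrimidine→purine, transversion)
site 17: A→U (purine→pyrimidine, transversion)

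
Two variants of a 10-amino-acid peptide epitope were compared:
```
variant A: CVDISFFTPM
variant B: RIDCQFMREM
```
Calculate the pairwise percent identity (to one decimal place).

30.0%

Mismatches at positions 1, 2, 4, 5, 7, 8, 9 (1-based): 7 of 10.
Identical positions: 3/10 = 30% → 30.0%.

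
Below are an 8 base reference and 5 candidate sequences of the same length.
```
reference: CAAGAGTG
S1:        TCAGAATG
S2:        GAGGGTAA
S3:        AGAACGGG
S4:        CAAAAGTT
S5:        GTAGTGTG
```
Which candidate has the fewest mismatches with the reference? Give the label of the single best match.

S4

Hamming distances to reference — S1: 3; S2: 6; S3: 5; S4: 2; S5: 3.
Smallest is S4 with 2 mismatches.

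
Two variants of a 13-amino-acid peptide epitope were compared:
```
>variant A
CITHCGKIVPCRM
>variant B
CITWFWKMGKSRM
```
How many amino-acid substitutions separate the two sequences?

7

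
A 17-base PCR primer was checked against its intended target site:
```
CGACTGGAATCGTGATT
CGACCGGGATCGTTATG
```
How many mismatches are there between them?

4

The sequences differ at bases 5, 8, 14, 17 (1-based) — 4 in total.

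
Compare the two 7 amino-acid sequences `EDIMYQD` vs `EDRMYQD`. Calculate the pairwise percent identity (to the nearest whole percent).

86%

Mismatch at position 3 (1-based): 1 of 7.
Identical positions: 6/7 = 85.71% → 86%.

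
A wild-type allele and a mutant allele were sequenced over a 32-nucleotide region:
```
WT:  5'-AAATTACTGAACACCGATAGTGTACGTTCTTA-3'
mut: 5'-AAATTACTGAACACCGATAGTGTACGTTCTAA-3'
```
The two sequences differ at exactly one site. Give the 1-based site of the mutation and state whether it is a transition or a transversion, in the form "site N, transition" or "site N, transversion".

site 31, transversion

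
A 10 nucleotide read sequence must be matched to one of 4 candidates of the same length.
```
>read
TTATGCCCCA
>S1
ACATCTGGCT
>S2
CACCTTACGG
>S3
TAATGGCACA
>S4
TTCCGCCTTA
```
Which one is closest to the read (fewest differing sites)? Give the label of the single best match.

S3

Hamming distances to read — S1: 7; S2: 9; S3: 3; S4: 4.
Smallest is S3 with 3 mismatches.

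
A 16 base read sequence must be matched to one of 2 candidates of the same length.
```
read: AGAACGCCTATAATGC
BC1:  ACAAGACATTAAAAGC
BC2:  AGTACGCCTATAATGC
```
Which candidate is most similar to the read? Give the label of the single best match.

BC2

Hamming distances to read — BC1: 7; BC2: 1.
Smallest is BC2 with 1 mismatch.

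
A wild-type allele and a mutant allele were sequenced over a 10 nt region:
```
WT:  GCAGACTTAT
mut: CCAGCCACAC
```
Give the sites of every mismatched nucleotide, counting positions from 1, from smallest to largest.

Differences at site 1 (G→C), site 5 (A→C), site 7 (T→A), site 8 (T→C), site 10 (T→C).

1, 5, 7, 8, 10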